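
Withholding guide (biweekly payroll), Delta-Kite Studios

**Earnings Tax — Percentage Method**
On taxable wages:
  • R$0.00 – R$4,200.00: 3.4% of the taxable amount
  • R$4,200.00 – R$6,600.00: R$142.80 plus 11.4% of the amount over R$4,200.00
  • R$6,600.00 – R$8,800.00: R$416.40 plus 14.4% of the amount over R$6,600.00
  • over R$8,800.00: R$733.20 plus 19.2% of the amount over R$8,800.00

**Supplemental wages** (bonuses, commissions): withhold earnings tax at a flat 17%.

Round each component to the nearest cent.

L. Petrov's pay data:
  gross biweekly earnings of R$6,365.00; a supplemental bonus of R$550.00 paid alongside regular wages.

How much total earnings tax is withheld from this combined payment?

Earnings Tax: taxable = R$6,365.00
  R$142.80 + 11.4% × (R$6,365.00 − R$4,200.00) = R$142.80 + 11.4% × R$2,165.00 = R$389.61
Supplemental (17% flat on bonus): 17% × R$550.00 = R$93.50
Total earnings tax: R$389.61 + R$93.50 = R$483.11

R$483.11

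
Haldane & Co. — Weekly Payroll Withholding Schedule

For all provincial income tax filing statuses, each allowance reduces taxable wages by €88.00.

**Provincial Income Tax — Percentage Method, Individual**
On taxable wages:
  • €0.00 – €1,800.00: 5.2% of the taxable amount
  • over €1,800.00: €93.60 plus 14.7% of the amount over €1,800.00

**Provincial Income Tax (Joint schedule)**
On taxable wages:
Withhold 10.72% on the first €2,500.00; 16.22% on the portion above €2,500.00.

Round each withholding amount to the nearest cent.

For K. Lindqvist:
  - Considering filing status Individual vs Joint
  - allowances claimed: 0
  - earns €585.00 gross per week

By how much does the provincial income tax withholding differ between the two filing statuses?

Provincial Income Tax (Individual): taxable = €585.00
  5.2% × €585.00 = €30.42
Provincial Income Tax (Joint): taxable = €585.00
  10.72% × €585.00 = €62.71
Difference: |€30.42 − €62.71| = €32.29 (higher under Joint)

€32.29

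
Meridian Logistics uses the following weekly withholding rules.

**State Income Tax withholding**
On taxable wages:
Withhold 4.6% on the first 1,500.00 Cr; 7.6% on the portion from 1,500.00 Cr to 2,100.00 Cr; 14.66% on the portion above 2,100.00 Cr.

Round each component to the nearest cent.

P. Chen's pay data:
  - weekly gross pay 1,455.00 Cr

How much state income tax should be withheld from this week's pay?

66.93 Cr

State Income Tax: taxable = 1,455.00 Cr
  4.6% × 1,455.00 Cr = 66.93 Cr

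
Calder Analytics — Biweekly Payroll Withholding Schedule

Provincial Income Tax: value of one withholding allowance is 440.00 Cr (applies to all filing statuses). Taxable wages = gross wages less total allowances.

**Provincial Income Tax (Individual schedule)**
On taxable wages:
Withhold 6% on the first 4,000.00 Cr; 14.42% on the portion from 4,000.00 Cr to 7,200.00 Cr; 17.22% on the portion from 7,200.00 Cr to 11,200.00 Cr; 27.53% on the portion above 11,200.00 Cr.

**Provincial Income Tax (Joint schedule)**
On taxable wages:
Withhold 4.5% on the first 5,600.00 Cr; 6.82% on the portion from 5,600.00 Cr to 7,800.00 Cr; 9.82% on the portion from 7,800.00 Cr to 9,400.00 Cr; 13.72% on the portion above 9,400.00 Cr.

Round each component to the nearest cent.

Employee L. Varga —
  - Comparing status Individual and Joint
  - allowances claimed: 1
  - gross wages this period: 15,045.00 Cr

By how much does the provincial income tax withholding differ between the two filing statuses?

1,054.35 Cr

Provincial Income Tax (Individual): taxable = 15,045.00 Cr − 1×440.00 Cr = 14,605.00 Cr
  1,390.24 Cr + 27.53% × (14,605.00 Cr − 11,200.00 Cr) = 1,390.24 Cr + 27.53% × 3,405.00 Cr = 2,327.64 Cr
Provincial Income Tax (Joint): taxable = 15,045.00 Cr − 1×440.00 Cr = 14,605.00 Cr
  559.16 Cr + 13.72% × (14,605.00 Cr − 9,400.00 Cr) = 559.16 Cr + 13.72% × 5,205.00 Cr = 1,273.29 Cr
Difference: |2,327.64 Cr − 1,273.29 Cr| = 1,054.35 Cr (higher under Individual)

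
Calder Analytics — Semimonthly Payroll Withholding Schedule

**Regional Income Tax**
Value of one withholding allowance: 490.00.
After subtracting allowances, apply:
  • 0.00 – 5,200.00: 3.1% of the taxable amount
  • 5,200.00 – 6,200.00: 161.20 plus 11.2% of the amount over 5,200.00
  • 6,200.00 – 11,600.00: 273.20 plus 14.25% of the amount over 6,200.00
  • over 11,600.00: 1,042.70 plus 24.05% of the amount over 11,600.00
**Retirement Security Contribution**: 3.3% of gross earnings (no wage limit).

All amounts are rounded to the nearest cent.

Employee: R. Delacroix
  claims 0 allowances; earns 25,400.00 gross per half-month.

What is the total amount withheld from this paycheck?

Regional Income Tax: taxable = 25,400.00
  1,042.70 + 24.05% × (25,400.00 − 11,600.00) = 1,042.70 + 24.05% × 13,800.00 = 4,361.60
Retirement Security Contribution: 3.3% × 25,400.00 = 838.20
Total: 4,361.60 + 838.20 = 5,199.80

5,199.80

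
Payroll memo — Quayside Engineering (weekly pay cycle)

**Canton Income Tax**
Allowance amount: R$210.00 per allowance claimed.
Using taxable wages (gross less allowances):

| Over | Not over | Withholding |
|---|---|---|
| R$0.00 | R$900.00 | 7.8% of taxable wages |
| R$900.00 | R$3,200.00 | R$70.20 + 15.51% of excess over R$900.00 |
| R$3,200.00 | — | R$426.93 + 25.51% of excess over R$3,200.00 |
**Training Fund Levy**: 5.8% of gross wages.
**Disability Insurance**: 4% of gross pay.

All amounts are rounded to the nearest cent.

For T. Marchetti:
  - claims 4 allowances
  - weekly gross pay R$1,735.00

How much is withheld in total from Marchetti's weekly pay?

Canton Income Tax: taxable = R$1,735.00 − 4×R$210.00 = R$895.00
  7.8% × R$895.00 = R$69.81
Training Fund Levy: 5.8% × R$1,735.00 = R$100.63
Disability Insurance: 4% × R$1,735.00 = R$69.40
Total: R$69.81 + R$100.63 + R$69.40 = R$239.84

R$239.84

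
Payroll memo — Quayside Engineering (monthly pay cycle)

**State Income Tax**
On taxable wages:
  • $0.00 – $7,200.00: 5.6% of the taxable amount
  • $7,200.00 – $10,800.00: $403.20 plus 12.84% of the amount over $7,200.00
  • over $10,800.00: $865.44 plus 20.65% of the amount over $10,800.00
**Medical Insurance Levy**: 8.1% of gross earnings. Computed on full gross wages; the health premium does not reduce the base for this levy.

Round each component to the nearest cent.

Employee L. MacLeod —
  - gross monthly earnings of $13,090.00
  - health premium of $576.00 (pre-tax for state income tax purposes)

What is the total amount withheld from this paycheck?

State Income Tax: taxable = $13,090.00 − $576.00 = $12,514.00
  $865.44 + 20.65% × ($12,514.00 − $10,800.00) = $865.44 + 20.65% × $1,714.00 = $1,219.38
Medical Insurance Levy: 8.1% × $13,090.00 = $1,060.29
Total: $1,219.38 + $1,060.29 = $2,279.67

$2,279.67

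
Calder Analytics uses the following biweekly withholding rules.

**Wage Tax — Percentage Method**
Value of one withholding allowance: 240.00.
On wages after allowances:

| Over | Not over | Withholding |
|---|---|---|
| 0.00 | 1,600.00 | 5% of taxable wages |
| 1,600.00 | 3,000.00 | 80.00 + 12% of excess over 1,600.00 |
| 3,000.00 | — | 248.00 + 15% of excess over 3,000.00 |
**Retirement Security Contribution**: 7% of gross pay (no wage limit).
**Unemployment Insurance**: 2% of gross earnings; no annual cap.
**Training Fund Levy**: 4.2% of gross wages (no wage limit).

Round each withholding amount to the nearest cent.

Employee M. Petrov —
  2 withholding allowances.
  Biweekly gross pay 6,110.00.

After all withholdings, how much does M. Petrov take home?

Wage Tax: taxable = 6,110.00 − 2×240.00 = 5,630.00
  248.00 + 15% × (5,630.00 − 3,000.00) = 248.00 + 15% × 2,630.00 = 642.50
Retirement Security Contribution: 7% × 6,110.00 = 427.70
Unemployment Insurance: 2% × 6,110.00 = 122.20
Training Fund Levy: 4.2% × 6,110.00 = 256.62
Total withheld: 642.50 + 427.70 + 122.20 + 256.62 = 1,449.02
Net pay: 6,110.00 − 1,449.02 = 4,660.98

4,660.98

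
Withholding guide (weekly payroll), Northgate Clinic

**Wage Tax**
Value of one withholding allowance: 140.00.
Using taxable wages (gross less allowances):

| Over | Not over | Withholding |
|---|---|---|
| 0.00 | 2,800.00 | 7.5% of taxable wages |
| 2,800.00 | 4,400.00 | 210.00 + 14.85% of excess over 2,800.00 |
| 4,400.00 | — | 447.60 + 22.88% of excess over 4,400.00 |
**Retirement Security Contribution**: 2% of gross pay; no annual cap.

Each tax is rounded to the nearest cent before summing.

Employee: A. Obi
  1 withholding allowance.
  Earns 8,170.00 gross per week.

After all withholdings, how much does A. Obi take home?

6,728.46

Wage Tax: taxable = 8,170.00 − 1×140.00 = 8,030.00
  447.60 + 22.88% × (8,030.00 − 4,400.00) = 447.60 + 22.88% × 3,630.00 = 1,278.14
Retirement Security Contribution: 2% × 8,170.00 = 163.40
Total withheld: 1,278.14 + 163.40 = 1,441.54
Net pay: 8,170.00 − 1,441.54 = 6,728.46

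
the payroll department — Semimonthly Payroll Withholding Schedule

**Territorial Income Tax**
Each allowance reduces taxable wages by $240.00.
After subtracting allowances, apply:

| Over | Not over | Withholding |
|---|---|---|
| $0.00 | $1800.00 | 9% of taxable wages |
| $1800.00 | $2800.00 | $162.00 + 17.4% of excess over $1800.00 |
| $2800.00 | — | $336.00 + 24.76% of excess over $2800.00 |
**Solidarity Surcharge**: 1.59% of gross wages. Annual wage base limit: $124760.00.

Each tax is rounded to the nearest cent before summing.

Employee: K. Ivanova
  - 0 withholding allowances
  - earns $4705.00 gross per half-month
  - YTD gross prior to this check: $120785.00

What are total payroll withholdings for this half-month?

Territorial Income Tax: taxable = $4705.00
  $336.00 + 24.76% × ($4705.00 − $2800.00) = $336.00 + 24.76% × $1905.00 = $807.68
Solidarity Surcharge: cap $124760.00 − YTD $120785.00 = $3975.00 subject; 1.59% × $3975.00 = $63.20
Total: $807.68 + $63.20 = $870.88

$870.88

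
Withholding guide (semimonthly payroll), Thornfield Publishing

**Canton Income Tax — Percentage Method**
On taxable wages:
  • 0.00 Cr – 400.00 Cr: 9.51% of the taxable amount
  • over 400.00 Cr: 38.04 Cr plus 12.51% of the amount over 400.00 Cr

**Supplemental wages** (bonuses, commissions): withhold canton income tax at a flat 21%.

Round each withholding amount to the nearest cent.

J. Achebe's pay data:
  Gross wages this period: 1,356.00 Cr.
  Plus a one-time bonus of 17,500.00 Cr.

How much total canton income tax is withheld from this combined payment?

Canton Income Tax: taxable = 1,356.00 Cr
  38.04 Cr + 12.51% × (1,356.00 Cr − 400.00 Cr) = 38.04 Cr + 12.51% × 956.00 Cr = 157.64 Cr
Supplemental (21% flat on bonus): 21% × 17,500.00 Cr = 3,675.00 Cr
Total canton income tax: 157.64 Cr + 3,675.00 Cr = 3,832.64 Cr

3,832.64 Cr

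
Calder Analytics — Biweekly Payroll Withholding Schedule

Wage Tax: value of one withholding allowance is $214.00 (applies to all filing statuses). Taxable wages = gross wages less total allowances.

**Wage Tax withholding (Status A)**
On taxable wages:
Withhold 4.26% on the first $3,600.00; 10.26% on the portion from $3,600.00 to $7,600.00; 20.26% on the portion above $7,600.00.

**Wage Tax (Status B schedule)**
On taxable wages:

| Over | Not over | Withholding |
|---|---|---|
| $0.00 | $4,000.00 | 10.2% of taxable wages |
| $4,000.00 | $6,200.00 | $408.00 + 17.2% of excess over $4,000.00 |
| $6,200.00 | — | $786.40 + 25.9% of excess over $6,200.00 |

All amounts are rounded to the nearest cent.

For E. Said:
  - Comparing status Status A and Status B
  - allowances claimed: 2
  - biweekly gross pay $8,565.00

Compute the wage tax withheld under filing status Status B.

$1,288.08

Wage Tax (Status B): taxable = $8,565.00 − 2×$214.00 = $8,137.00
  $786.40 + 25.9% × ($8,137.00 − $6,200.00) = $786.40 + 25.9% × $1,937.00 = $1,288.08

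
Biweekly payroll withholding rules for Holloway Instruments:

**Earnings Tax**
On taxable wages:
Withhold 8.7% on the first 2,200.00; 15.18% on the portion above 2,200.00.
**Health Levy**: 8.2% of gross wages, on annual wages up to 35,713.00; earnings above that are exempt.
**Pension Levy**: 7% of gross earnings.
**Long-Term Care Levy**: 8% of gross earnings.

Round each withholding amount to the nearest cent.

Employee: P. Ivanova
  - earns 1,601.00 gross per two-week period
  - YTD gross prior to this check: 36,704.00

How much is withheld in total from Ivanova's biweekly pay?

Earnings Tax: taxable = 1,601.00
  8.7% × 1,601.00 = 139.29
Health Levy: YTD 36,704.00 ≥ cap 35,713.00 → 0.00
Pension Levy: 7% × 1,601.00 = 112.07
Long-Term Care Levy: 8% × 1,601.00 = 128.08
Total: 139.29 + 0.00 + 112.07 + 128.08 = 379.44

379.44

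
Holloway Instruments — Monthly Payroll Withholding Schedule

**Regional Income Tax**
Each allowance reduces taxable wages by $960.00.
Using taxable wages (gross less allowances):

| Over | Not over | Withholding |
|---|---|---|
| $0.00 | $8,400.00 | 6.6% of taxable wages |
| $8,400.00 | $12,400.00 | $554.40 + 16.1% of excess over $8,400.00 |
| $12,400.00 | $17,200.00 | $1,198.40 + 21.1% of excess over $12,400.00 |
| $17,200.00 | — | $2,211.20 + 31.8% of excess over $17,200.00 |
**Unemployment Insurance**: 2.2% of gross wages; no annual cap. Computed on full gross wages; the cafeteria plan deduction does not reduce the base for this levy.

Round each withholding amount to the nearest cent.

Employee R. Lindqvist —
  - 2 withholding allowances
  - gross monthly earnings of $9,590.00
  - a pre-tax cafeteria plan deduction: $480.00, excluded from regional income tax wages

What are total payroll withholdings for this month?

Regional Income Tax: taxable = $9,590.00 − $480.00 − 2×$960.00 = $7,190.00
  6.6% × $7,190.00 = $474.54
Unemployment Insurance: 2.2% × $9,590.00 = $210.98
Total: $474.54 + $210.98 = $685.52

$685.52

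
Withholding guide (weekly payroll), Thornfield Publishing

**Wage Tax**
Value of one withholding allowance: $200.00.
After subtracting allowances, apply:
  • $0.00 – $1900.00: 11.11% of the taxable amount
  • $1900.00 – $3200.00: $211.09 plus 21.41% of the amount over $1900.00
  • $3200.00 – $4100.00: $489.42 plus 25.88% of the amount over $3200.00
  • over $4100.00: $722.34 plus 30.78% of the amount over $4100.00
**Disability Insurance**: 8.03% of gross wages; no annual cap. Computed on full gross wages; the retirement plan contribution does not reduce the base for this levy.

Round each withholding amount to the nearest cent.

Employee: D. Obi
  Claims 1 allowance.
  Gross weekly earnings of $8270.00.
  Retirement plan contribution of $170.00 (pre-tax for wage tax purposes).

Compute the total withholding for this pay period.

$2556.06

Wage Tax: taxable = $8270.00 − $170.00 − 1×$200.00 = $7900.00
  $722.34 + 30.78% × ($7900.00 − $4100.00) = $722.34 + 30.78% × $3800.00 = $1891.98
Disability Insurance: 8.03% × $8270.00 = $664.08
Total: $1891.98 + $664.08 = $2556.06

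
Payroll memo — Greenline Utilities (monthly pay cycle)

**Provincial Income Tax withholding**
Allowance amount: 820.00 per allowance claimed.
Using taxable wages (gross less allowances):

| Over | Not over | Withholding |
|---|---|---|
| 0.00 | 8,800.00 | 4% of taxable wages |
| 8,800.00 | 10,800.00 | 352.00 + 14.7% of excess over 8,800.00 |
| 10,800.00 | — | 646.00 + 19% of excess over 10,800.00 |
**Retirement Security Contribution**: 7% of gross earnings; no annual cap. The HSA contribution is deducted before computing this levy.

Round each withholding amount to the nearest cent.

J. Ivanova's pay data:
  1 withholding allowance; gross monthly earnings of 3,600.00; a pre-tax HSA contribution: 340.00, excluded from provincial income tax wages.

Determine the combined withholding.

Provincial Income Tax: taxable = 3,600.00 − 340.00 − 1×820.00 = 2,440.00
  4% × 2,440.00 = 97.60
Retirement Security Contribution: 7% × 3,260.00 = 228.20
Total: 97.60 + 228.20 = 325.80

325.80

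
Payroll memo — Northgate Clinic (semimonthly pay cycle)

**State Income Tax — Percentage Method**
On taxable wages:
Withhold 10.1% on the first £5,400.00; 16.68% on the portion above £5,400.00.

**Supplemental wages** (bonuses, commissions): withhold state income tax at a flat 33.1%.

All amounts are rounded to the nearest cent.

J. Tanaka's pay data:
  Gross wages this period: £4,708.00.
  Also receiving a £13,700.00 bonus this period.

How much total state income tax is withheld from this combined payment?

State Income Tax: taxable = £4,708.00
  10.1% × £4,708.00 = £475.51
Supplemental (33.1% flat on bonus): 33.1% × £13,700.00 = £4,534.70
Total state income tax: £475.51 + £4,534.70 = £5,010.21

£5,010.21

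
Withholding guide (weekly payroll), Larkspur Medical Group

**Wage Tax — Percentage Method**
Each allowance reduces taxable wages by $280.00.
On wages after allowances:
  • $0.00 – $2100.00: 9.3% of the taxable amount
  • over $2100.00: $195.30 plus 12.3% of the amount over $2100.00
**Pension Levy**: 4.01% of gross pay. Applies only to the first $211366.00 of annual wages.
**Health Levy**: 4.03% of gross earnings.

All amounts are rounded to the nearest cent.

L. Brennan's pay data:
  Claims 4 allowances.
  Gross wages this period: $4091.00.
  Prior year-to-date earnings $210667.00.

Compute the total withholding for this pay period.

$495.33

Wage Tax: taxable = $4091.00 − 4×$280.00 = $2971.00
  $195.30 + 12.3% × ($2971.00 − $2100.00) = $195.30 + 12.3% × $871.00 = $302.43
Pension Levy: cap $211366.00 − YTD $210667.00 = $699.00 subject; 4.01% × $699.00 = $28.03
Health Levy: 4.03% × $4091.00 = $164.87
Total: $302.43 + $28.03 + $164.87 = $495.33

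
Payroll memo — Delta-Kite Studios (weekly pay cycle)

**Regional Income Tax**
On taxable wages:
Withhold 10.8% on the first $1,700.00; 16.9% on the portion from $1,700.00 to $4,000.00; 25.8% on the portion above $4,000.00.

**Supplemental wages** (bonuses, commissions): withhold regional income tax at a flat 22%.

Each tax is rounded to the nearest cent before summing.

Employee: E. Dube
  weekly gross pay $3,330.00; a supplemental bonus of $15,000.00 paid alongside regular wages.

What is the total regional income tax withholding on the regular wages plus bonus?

$3,759.07

Regional Income Tax: taxable = $3,330.00
  $183.60 + 16.9% × ($3,330.00 − $1,700.00) = $183.60 + 16.9% × $1,630.00 = $459.07
Supplemental (22% flat on bonus): 22% × $15,000.00 = $3,300.00
Total regional income tax: $459.07 + $3,300.00 = $3,759.07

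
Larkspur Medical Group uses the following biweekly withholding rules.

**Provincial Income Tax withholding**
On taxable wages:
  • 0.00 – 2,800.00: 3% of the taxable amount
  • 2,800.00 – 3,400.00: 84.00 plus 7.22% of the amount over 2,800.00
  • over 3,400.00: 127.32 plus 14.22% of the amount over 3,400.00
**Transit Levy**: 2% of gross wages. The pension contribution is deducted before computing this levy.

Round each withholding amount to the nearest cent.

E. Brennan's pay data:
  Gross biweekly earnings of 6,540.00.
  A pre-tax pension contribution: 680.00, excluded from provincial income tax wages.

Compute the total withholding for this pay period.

Provincial Income Tax: taxable = 6,540.00 − 680.00 = 5,860.00
  127.32 + 14.22% × (5,860.00 − 3,400.00) = 127.32 + 14.22% × 2,460.00 = 477.13
Transit Levy: 2% × 5,860.00 = 117.20
Total: 477.13 + 117.20 = 594.33

594.33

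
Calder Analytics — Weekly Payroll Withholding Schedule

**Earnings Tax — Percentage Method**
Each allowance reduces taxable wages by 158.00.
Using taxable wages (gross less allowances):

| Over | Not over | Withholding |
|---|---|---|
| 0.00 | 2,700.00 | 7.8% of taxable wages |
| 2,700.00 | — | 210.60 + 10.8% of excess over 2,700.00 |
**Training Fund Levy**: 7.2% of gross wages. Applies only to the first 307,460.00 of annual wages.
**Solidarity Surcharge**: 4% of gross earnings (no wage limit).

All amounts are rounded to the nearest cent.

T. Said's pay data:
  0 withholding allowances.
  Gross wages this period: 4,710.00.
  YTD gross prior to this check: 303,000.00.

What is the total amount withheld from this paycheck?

Earnings Tax: taxable = 4,710.00
  210.60 + 10.8% × (4,710.00 − 2,700.00) = 210.60 + 10.8% × 2,010.00 = 427.68
Training Fund Levy: cap 307,460.00 − YTD 303,000.00 = 4,460.00 subject; 7.2% × 4,460.00 = 321.12
Solidarity Surcharge: 4% × 4,710.00 = 188.40
Total: 427.68 + 321.12 + 188.40 = 937.20

937.20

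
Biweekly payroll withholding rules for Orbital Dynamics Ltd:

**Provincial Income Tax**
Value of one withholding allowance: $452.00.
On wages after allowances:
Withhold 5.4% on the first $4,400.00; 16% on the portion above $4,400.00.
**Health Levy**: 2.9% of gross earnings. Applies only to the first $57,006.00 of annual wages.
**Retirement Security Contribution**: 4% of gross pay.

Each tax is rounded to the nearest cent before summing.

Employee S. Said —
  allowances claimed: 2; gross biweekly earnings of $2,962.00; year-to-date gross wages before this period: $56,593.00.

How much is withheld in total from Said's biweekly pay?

$241.59

Provincial Income Tax: taxable = $2,962.00 − 2×$452.00 = $2,058.00
  5.4% × $2,058.00 = $111.13
Health Levy: cap $57,006.00 − YTD $56,593.00 = $413.00 subject; 2.9% × $413.00 = $11.98
Retirement Security Contribution: 4% × $2,962.00 = $118.48
Total: $111.13 + $11.98 + $118.48 = $241.59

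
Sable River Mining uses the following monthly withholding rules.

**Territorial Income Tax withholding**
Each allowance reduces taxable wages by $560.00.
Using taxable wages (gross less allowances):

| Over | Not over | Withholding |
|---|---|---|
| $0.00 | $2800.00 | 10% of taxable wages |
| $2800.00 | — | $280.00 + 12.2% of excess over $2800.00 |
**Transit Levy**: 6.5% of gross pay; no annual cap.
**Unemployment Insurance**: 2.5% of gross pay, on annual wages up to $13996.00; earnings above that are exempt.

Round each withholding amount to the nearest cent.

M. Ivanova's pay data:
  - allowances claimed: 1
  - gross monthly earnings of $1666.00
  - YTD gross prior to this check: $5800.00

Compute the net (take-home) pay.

$1405.46

Territorial Income Tax: taxable = $1666.00 − 1×$560.00 = $1106.00
  10% × $1106.00 = $110.60
Transit Levy: 6.5% × $1666.00 = $108.29
Unemployment Insurance: 2.5% × $1666.00 = $41.65
Total withheld: $110.60 + $108.29 + $41.65 = $260.54
Net pay: $1666.00 − $260.54 = $1405.46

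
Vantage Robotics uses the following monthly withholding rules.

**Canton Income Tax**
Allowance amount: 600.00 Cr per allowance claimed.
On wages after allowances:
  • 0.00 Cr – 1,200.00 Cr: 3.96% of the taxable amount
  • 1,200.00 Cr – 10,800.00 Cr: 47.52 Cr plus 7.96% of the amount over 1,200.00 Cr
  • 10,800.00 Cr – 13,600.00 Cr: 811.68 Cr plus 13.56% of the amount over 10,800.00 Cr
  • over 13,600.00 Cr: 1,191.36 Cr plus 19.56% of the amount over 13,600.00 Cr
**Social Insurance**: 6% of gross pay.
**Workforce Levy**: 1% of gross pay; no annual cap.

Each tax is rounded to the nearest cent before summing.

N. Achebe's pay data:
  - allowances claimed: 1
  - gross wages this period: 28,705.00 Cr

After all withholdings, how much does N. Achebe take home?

22,667.11 Cr

Canton Income Tax: taxable = 28,705.00 Cr − 1×600.00 Cr = 28,105.00 Cr
  1,191.36 Cr + 19.56% × (28,105.00 Cr − 13,600.00 Cr) = 1,191.36 Cr + 19.56% × 14,505.00 Cr = 4,028.54 Cr
Social Insurance: 6% × 28,705.00 Cr = 1,722.30 Cr
Workforce Levy: 1% × 28,705.00 Cr = 287.05 Cr
Total withheld: 4,028.54 Cr + 1,722.30 Cr + 287.05 Cr = 6,037.89 Cr
Net pay: 28,705.00 Cr − 6,037.89 Cr = 22,667.11 Cr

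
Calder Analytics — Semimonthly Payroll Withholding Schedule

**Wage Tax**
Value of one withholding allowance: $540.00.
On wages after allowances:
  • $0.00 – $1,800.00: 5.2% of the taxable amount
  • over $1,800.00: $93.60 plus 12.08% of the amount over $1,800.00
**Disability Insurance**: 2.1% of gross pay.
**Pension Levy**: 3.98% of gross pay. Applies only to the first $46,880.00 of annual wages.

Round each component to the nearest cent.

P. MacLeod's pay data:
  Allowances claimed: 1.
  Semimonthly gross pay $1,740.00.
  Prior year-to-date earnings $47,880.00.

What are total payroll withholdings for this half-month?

$98.94

Wage Tax: taxable = $1,740.00 − 1×$540.00 = $1,200.00
  5.2% × $1,200.00 = $62.40
Disability Insurance: 2.1% × $1,740.00 = $36.54
Pension Levy: YTD $47,880.00 ≥ cap $46,880.00 → $0.00
Total: $62.40 + $36.54 + $0.00 = $98.94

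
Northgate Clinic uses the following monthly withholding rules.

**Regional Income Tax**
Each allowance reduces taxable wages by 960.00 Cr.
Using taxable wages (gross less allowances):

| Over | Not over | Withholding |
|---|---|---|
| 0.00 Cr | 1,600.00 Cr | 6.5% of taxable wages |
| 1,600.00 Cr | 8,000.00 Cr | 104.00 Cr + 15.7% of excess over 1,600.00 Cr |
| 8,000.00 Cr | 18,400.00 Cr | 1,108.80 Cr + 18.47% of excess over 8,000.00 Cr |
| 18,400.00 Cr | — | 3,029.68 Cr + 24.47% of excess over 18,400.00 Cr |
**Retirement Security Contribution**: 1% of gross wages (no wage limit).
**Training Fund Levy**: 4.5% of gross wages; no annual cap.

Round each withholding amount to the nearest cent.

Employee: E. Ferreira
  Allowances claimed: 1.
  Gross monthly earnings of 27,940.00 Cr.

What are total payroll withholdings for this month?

Regional Income Tax: taxable = 27,940.00 Cr − 1×960.00 Cr = 26,980.00 Cr
  3,029.68 Cr + 24.47% × (26,980.00 Cr − 18,400.00 Cr) = 3,029.68 Cr + 24.47% × 8,580.00 Cr = 5,129.21 Cr
Retirement Security Contribution: 1% × 27,940.00 Cr = 279.40 Cr
Training Fund Levy: 4.5% × 27,940.00 Cr = 1,257.30 Cr
Total: 5,129.21 Cr + 279.40 Cr + 1,257.30 Cr = 6,665.91 Cr

6,665.91 Cr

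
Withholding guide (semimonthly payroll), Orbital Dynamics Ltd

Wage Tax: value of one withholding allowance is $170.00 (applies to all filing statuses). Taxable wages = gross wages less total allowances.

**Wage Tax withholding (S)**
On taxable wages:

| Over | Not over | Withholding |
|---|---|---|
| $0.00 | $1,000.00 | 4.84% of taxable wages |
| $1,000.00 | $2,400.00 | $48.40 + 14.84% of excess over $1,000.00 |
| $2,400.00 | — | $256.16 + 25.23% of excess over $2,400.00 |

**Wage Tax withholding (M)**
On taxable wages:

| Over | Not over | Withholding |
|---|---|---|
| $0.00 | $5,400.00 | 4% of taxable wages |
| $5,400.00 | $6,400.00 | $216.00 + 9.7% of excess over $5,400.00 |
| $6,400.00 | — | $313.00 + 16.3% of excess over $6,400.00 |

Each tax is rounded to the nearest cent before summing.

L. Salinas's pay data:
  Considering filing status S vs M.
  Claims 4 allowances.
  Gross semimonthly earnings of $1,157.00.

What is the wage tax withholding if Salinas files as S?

$23.09

Wage Tax (S): taxable = $1,157.00 − 4×$170.00 = $477.00
  4.84% × $477.00 = $23.09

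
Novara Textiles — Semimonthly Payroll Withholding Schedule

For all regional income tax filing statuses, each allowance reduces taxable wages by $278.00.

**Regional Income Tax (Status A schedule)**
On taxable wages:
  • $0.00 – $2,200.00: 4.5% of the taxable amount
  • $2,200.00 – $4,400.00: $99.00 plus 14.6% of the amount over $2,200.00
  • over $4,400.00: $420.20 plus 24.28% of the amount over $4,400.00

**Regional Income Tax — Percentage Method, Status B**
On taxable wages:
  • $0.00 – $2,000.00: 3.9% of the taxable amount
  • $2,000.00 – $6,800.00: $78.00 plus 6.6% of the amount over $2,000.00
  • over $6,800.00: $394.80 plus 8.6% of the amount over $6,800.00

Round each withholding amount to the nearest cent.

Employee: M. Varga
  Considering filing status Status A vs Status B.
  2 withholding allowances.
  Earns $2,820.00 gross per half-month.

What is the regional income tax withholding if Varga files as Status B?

Regional Income Tax (Status B): taxable = $2,820.00 − 2×$278.00 = $2,264.00
  $78.00 + 6.6% × ($2,264.00 − $2,000.00) = $78.00 + 6.6% × $264.00 = $95.42

$95.42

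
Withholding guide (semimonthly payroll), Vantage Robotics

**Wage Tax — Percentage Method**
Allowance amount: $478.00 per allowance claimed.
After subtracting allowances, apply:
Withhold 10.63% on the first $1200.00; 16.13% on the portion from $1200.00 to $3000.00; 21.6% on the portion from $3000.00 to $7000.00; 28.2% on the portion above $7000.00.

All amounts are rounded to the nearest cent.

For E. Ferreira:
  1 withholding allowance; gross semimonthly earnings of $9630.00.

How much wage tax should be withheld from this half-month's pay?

$1888.76

Wage Tax: taxable = $9630.00 − 1×$478.00 = $9152.00
  $1281.90 + 28.2% × ($9152.00 − $7000.00) = $1281.90 + 28.2% × $2152.00 = $1888.76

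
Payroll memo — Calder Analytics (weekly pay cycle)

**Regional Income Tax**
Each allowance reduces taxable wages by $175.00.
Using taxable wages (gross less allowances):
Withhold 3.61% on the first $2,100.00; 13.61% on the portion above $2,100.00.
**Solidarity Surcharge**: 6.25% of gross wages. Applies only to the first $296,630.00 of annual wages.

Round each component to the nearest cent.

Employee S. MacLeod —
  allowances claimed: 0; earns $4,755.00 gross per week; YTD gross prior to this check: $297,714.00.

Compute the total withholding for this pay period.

Regional Income Tax: taxable = $4,755.00
  $75.81 + 13.61% × ($4,755.00 − $2,100.00) = $75.81 + 13.61% × $2,655.00 = $437.16
Solidarity Surcharge: YTD $297,714.00 ≥ cap $296,630.00 → $0.00
Total: $437.16 + $0.00 = $437.16

$437.16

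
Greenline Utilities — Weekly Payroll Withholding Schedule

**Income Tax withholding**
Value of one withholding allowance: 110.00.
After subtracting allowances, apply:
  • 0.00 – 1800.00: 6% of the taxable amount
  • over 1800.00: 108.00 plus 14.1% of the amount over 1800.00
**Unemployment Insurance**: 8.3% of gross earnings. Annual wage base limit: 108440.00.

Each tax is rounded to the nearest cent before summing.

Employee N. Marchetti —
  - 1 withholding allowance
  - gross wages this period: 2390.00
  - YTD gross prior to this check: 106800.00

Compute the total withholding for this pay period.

Income Tax: taxable = 2390.00 − 1×110.00 = 2280.00
  108.00 + 14.1% × (2280.00 − 1800.00) = 108.00 + 14.1% × 480.00 = 175.68
Unemployment Insurance: cap 108440.00 − YTD 106800.00 = 1640.00 subject; 8.3% × 1640.00 = 136.12
Total: 175.68 + 136.12 = 311.80

311.80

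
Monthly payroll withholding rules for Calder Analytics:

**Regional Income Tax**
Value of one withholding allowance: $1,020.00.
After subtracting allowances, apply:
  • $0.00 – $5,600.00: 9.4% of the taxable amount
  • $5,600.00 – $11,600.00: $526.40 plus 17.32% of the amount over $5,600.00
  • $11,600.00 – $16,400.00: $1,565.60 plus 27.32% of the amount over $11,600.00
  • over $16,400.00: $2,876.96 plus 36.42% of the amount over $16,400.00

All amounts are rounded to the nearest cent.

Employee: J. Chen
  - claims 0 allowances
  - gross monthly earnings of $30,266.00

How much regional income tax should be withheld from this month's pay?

Regional Income Tax: taxable = $30,266.00
  $2,876.96 + 36.42% × ($30,266.00 − $16,400.00) = $2,876.96 + 36.42% × $13,866.00 = $7,926.96

$7,926.96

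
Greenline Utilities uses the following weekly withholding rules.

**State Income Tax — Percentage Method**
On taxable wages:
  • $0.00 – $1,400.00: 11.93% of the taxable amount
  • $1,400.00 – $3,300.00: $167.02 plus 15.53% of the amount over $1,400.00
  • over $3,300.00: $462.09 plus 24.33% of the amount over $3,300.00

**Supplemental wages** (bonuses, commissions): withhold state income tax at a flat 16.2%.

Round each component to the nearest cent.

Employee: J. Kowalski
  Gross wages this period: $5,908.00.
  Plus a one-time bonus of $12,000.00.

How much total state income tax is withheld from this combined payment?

$3,040.62

State Income Tax: taxable = $5,908.00
  $462.09 + 24.33% × ($5,908.00 − $3,300.00) = $462.09 + 24.33% × $2,608.00 = $1,096.62
Supplemental (16.2% flat on bonus): 16.2% × $12,000.00 = $1,944.00
Total state income tax: $1,096.62 + $1,944.00 = $3,040.62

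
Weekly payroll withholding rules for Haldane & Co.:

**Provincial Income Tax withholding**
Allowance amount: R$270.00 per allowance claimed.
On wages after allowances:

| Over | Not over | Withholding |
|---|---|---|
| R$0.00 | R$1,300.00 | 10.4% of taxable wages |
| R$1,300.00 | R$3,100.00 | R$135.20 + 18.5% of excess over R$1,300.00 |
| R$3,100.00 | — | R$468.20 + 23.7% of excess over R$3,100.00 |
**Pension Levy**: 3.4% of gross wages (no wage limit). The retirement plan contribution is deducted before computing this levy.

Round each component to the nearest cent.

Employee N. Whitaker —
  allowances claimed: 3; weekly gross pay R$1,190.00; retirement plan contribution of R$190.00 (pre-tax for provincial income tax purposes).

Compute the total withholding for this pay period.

R$53.76

Provincial Income Tax: taxable = R$1,190.00 − R$190.00 − 3×R$270.00 = R$190.00
  10.4% × R$190.00 = R$19.76
Pension Levy: 3.4% × R$1,000.00 = R$34.00
Total: R$19.76 + R$34.00 = R$53.76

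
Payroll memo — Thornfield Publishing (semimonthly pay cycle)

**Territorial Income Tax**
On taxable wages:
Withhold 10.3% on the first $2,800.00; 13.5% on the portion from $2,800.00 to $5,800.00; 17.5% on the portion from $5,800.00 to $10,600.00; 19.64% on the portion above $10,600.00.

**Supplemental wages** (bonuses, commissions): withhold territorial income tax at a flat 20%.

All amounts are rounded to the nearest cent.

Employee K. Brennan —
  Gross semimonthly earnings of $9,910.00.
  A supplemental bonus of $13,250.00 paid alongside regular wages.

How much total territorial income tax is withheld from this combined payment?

Territorial Income Tax: taxable = $9,910.00
  $693.40 + 17.5% × ($9,910.00 − $5,800.00) = $693.40 + 17.5% × $4,110.00 = $1,412.65
Supplemental (20% flat on bonus): 20% × $13,250.00 = $2,650.00
Total territorial income tax: $1,412.65 + $2,650.00 = $4,062.65

$4,062.65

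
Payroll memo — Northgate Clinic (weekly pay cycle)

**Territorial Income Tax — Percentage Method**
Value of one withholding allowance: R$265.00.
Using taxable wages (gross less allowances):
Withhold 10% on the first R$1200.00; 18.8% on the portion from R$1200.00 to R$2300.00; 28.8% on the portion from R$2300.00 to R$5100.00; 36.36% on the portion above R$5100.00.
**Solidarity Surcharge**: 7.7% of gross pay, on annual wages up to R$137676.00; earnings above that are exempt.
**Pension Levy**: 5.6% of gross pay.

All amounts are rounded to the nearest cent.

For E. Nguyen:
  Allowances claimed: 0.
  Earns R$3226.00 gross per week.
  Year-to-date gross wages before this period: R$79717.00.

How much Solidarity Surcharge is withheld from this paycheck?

Solidarity Surcharge: 7.7% × R$3226.00 = R$248.40

R$248.40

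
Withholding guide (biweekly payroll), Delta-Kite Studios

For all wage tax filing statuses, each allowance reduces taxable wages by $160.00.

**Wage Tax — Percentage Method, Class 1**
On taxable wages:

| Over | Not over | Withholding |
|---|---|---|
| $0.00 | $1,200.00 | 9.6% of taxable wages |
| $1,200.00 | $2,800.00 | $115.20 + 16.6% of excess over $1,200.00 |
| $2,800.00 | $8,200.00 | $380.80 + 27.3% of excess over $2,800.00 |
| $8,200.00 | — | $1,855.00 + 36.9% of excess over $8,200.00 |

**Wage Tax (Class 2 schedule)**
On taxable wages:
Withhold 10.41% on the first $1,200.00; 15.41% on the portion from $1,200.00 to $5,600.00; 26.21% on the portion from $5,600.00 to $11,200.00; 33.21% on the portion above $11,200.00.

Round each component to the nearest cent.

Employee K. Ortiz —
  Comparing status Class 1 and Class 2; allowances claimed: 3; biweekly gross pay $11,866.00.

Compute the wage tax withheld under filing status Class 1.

$3,030.63

Wage Tax (Class 1): taxable = $11,866.00 − 3×$160.00 = $11,386.00
  $1,855.00 + 36.9% × ($11,386.00 − $8,200.00) = $1,855.00 + 36.9% × $3,186.00 = $3,030.63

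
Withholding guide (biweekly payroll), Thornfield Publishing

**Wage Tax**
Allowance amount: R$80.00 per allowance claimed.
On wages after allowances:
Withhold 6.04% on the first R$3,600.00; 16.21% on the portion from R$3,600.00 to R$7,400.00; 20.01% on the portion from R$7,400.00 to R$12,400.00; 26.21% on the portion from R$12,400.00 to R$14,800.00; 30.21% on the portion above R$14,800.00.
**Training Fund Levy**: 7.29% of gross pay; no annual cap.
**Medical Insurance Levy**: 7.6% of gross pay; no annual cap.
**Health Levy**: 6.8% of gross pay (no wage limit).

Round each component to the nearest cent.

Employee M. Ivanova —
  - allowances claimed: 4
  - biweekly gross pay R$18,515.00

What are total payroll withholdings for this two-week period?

Wage Tax: taxable = R$18,515.00 − 4×R$80.00 = R$18,195.00
  R$2,462.96 + 30.21% × (R$18,195.00 − R$14,800.00) = R$2,462.96 + 30.21% × R$3,395.00 = R$3,488.59
Training Fund Levy: 7.29% × R$18,515.00 = R$1,349.74
Medical Insurance Levy: 7.6% × R$18,515.00 = R$1,407.14
Health Levy: 6.8% × R$18,515.00 = R$1,259.02
Total: R$3,488.59 + R$1,349.74 + R$1,407.14 + R$1,259.02 = R$7,504.49

R$7,504.49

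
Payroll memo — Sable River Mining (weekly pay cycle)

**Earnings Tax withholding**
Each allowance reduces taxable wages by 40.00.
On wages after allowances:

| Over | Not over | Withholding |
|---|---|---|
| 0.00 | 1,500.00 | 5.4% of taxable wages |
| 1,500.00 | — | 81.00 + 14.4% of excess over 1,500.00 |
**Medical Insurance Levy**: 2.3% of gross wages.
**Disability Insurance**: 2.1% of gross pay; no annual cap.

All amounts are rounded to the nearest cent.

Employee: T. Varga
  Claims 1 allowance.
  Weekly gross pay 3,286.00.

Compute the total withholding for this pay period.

477.01

Earnings Tax: taxable = 3,286.00 − 1×40.00 = 3,246.00
  81.00 + 14.4% × (3,246.00 − 1,500.00) = 81.00 + 14.4% × 1,746.00 = 332.42
Medical Insurance Levy: 2.3% × 3,286.00 = 75.58
Disability Insurance: 2.1% × 3,286.00 = 69.01
Total: 332.42 + 75.58 + 69.01 = 477.01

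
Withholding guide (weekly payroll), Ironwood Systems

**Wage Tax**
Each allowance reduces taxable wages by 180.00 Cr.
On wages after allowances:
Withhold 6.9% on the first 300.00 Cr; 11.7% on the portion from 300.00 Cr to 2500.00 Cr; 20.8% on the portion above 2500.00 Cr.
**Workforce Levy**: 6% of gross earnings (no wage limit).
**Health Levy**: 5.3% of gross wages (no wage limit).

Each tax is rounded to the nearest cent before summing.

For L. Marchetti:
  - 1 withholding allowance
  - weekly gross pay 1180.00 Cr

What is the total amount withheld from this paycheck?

Wage Tax: taxable = 1180.00 Cr − 1×180.00 Cr = 1000.00 Cr
  20.70 Cr + 11.7% × (1000.00 Cr − 300.00 Cr) = 20.70 Cr + 11.7% × 700.00 Cr = 102.60 Cr
Workforce Levy: 6% × 1180.00 Cr = 70.80 Cr
Health Levy: 5.3% × 1180.00 Cr = 62.54 Cr
Total: 102.60 Cr + 70.80 Cr + 62.54 Cr = 235.94 Cr

235.94 Cr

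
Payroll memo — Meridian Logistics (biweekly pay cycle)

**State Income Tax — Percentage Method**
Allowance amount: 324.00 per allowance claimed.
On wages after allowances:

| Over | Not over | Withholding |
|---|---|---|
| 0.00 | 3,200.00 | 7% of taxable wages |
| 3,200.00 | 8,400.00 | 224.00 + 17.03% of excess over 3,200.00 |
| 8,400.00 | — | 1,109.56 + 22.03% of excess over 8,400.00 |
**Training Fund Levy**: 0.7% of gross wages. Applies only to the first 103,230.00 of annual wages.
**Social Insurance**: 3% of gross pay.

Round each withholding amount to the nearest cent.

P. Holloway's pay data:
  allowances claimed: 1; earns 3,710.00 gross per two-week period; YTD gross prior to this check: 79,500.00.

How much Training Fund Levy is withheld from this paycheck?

25.97

Training Fund Levy: 0.7% × 3,710.00 = 25.97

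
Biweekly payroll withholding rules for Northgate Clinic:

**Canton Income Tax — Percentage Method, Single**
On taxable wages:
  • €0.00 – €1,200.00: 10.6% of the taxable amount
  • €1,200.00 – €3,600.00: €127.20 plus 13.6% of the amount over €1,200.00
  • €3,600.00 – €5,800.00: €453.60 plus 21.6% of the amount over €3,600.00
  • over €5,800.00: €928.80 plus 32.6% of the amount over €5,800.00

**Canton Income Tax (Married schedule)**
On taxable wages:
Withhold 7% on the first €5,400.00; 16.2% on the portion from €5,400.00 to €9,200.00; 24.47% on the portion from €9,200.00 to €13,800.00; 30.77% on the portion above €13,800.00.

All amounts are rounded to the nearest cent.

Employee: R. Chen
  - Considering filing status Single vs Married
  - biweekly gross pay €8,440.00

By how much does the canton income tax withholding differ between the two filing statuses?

€918.96

Canton Income Tax (Single): taxable = €8,440.00
  €928.80 + 32.6% × (€8,440.00 − €5,800.00) = €928.80 + 32.6% × €2,640.00 = €1,789.44
Canton Income Tax (Married): taxable = €8,440.00
  €378.00 + 16.2% × (€8,440.00 − €5,400.00) = €378.00 + 16.2% × €3,040.00 = €870.48
Difference: |€1,789.44 − €870.48| = €918.96 (higher under Single)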